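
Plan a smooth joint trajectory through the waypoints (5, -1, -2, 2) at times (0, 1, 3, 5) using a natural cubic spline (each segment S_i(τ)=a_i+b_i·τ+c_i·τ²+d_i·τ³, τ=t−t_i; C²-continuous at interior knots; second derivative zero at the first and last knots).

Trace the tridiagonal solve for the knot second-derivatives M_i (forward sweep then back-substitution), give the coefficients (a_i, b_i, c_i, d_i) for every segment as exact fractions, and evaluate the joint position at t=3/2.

  seg 0: a=5 b=-303/44 c=0 d=39/44
  seg 1: a=-1 b=-93/22 c=117/44 d=-35/88
  seg 2: a=-2 b=18/11 c=3/11 d=-1/22
S(3/2) = -1759/704

Δ: Δ0=-6, Δ1=-1/2, Δ2=2
row 1: diag=6, rhs=33; c'=1/3, d'=11/2
row 2: denom=8−2·1/3=22/3; d'=(15−2·11/2)/(22/3)=6/11
back: M2=6/11
back: M1=11/2−1/3·6/11=117/22
M: M0=0, M1=117/22, M2=6/11, M3=0
seg 0: a=5, c=M0/2=0, d=(M1−M0)/(6·1)=39/44, b=Δ0−h0·(2M0+M1)/6=-303/44
seg 1: a=-1, c=M1/2=117/44, d=(M2−M1)/(6·2)=-35/88, b=Δ1−h1·(2M1+M2)/6=-93/22
seg 2: a=-2, c=M2/2=3/11, d=(M3−M2)/(6·2)=-1/22, b=Δ2−h2·(2M2+M3)/6=18/11
t_q=3/2 → seg 1, τ=1/2; S=-1+-93/22·τ+117/44·τ²+-35/88·τ³=-1759/704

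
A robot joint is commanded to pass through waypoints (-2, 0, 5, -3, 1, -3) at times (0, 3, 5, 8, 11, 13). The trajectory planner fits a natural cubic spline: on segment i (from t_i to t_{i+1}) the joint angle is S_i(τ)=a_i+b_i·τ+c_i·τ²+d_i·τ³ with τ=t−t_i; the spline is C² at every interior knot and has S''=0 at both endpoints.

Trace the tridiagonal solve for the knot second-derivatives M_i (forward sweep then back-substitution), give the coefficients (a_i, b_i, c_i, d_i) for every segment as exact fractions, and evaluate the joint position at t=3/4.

  seg 0: a=-2 b=-383/1084 c=0 d=3317/29268
  seg 1: a=0 b=1467/542 c=3317/3252 d=-3653/6504
  seg 2: a=5 b=38/813 c=-3821/1626 d=7051/14634
  seg 3: a=-3 b=-1697/1626 c=1615/813 d=-5825/14634
  seg 4: a=1 b=104/813 c=-865/542 d=865/3252
S(3/4) = -153819/69376

Δ: Δ0=2/3, Δ1=5/2, Δ2=-8/3, Δ3=4/3, Δ4=-2
row 1: diag=10, rhs=11; c'=1/5, d'=11/10
row 2: denom=10−2·1/5=48/5; d'=(-31−2·11/10)/(48/5)=-83/24
row 3: denom=12−3·5/16=177/16; d'=(24−3·-83/24)/(177/16)=550/177
row 4: denom=10−3·16/59=542/59; d'=(-20−3·550/177)/(542/59)=-865/271
back: M4=-865/271
back: M3=550/177−16/59·-865/271=3230/813
back: M2=-83/24−5/16·3230/813=-3821/813
back: M1=11/10−1/5·-3821/813=3317/1626
M: M0=0, M1=3317/1626, M2=-3821/813, M3=3230/813, M4=-865/271, M5=0
seg 0: a=-2, c=M0/2=0, d=(M1−M0)/(6·3)=3317/29268, b=Δ0−h0·(2M0+M1)/6=-383/1084
seg 1: a=0, c=M1/2=3317/3252, d=(M2−M1)/(6·2)=-3653/6504, b=Δ1−h1·(2M1+M2)/6=1467/542
seg 2: a=5, c=M2/2=-3821/1626, d=(M3−M2)/(6·3)=7051/14634, b=Δ2−h2·(2M2+M3)/6=38/813
seg 3: a=-3, c=M3/2=1615/813, d=(M4−M3)/(6·3)=-5825/14634, b=Δ3−h3·(2M3+M4)/6=-1697/1626
seg 4: a=1, c=M4/2=-865/542, d=(M5−M4)/(6·2)=865/3252, b=Δ4−h4·(2M4+M5)/6=104/813
t_q=3/4 → seg 0, τ=3/4; S=-2+-383/1084·τ+0·τ²+3317/29268·τ³=-153819/69376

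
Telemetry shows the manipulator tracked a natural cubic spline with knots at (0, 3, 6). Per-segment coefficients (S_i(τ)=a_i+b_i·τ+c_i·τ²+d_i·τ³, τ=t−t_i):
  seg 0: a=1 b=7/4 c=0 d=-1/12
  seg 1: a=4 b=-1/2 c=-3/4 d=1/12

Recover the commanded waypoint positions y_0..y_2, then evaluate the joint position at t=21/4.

y_0 = S_0(0) = a_0 = 1
y_1 = S_1(0) = a_1 = 4
y_2 = S_1(3) = -2
t_q=21/4 is in segment 1 (τ=9/4); S_1(τ)=7/256

y_0=1 y_1=4 y_2=-2
S(21/4) = 7/256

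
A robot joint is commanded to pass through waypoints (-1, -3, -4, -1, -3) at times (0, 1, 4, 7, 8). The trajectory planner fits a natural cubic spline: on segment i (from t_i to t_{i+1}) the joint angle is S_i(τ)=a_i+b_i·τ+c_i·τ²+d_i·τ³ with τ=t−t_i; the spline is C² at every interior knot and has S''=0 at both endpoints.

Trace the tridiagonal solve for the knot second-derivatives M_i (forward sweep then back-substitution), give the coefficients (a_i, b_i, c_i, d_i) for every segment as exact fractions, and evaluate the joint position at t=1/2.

  seg 0: a=-1 b=-667/312 c=0 d=43/312
  seg 1: a=-3 b=-269/156 c=43/104 d=47/2808
  seg 2: a=-4 b=29/24 c=22/39 d=-593/2808
  seg 3: a=-1 b=-173/156 c=-139/104 d=139/312
S(1/2) = -1707/832

Δ: Δ0=-2, Δ1=-1/3, Δ2=1, Δ3=-2
row 1: diag=8, rhs=10; c'=3/8, d'=5/4
row 2: denom=12−3·3/8=87/8; d'=(8−3·5/4)/(87/8)=34/87
row 3: denom=8−3·8/29=208/29; d'=(-18−3·34/87)/(208/29)=-139/52
back: M3=-139/52
back: M2=34/87−8/29·-139/52=44/39
back: M1=5/4−3/8·44/39=43/52
M: M0=0, M1=43/52, M2=44/39, M3=-139/52, M4=0
seg 0: a=-1, c=M0/2=0, d=(M1−M0)/(6·1)=43/312, b=Δ0−h0·(2M0+M1)/6=-667/312
seg 1: a=-3, c=M1/2=43/104, d=(M2−M1)/(6·3)=47/2808, b=Δ1−h1·(2M1+M2)/6=-269/156
seg 2: a=-4, c=M2/2=22/39, d=(M3−M2)/(6·3)=-593/2808, b=Δ2−h2·(2M2+M3)/6=29/24
seg 3: a=-1, c=M3/2=-139/104, d=(M4−M3)/(6·1)=139/312, b=Δ3−h3·(2M3+M4)/6=-173/156
t_q=1/2 → seg 0, τ=1/2; S=-1+-667/312·τ+0·τ²+43/312·τ³=-1707/832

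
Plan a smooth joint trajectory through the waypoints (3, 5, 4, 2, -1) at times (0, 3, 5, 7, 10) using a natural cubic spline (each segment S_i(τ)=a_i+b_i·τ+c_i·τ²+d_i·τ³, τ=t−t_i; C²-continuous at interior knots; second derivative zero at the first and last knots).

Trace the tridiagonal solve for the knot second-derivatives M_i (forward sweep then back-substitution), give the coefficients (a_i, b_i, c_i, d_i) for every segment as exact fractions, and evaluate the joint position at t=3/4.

  seg 0: a=3 b=179/180 c=0 d=-59/1620
  seg 1: a=5 b=1/90 c=-59/180 d=13/360
  seg 2: a=4 b=-13/15 c=-1/9 d=1/45
  seg 3: a=2 b=-47/45 c=1/45 d=-1/405
S(3/4) = 955/256

Δ: Δ0=2/3, Δ1=-1/2, Δ2=-1, Δ3=-1
row 1: diag=10, rhs=-7; c'=1/5, d'=-7/10
row 2: denom=8−2·1/5=38/5; d'=(-3−2·-7/10)/(38/5)=-4/19
row 3: denom=10−2·5/19=180/19; d'=(0−2·-4/19)/(180/19)=2/45
back: M3=2/45
back: M2=-4/19−5/19·2/45=-2/9
back: M1=-7/10−1/5·-2/9=-59/90
M: M0=0, M1=-59/90, M2=-2/9, M3=2/45, M4=0
seg 0: a=3, c=M0/2=0, d=(M1−M0)/(6·3)=-59/1620, b=Δ0−h0·(2M0+M1)/6=179/180
seg 1: a=5, c=M1/2=-59/180, d=(M2−M1)/(6·2)=13/360, b=Δ1−h1·(2M1+M2)/6=1/90
seg 2: a=4, c=M2/2=-1/9, d=(M3−M2)/(6·2)=1/45, b=Δ2−h2·(2M2+M3)/6=-13/15
seg 3: a=2, c=M3/2=1/45, d=(M4−M3)/(6·3)=-1/405, b=Δ3−h3·(2M3+M4)/6=-47/45
t_q=3/4 → seg 0, τ=3/4; S=3+179/180·τ+0·τ²+-59/1620·τ³=955/256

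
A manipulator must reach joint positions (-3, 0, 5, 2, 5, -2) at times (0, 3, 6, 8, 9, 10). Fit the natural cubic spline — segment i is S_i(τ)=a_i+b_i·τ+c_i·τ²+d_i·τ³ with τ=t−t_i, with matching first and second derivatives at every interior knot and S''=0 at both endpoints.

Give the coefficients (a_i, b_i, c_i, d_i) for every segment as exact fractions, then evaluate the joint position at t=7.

Δ: Δ0=1, Δ1=5/3, Δ2=-3/2, Δ3=3, Δ4=-7
row 1: diag=12, rhs=4; c'=1/4, d'=1/3
row 2: denom=10−3·1/4=37/4; d'=(-19−3·1/3)/(37/4)=-80/37
row 3: denom=6−2·8/37=206/37; d'=(27−2·-80/37)/(206/37)=1159/206
row 4: denom=4−1·37/206=787/206; d'=(-60−1·1159/206)/(787/206)=-13519/787
back: M4=-13519/787
back: M3=1159/206−37/206·-13519/787=6856/787
back: M2=-80/37−8/37·6856/787=-3184/787
back: M1=1/3−1/4·-3184/787=3175/2361
M: M0=0, M1=3175/2361, M2=-3184/787, M3=6856/787, M4=-13519/787, M5=0
seg 0: a=-3, c=M0/2=0, d=(M1−M0)/(6·3)=3175/42498, b=Δ0−h0·(2M0+M1)/6=1547/4722
seg 1: a=0, c=M1/2=3175/4722, d=(M2−M1)/(6·3)=-12727/42498, b=Δ1−h1·(2M1+M2)/6=5536/2361
seg 2: a=5, c=M2/2=-1592/787, d=(M3−M2)/(6·2)=2510/2361, b=Δ2−h2·(2M2+M3)/6=-8059/4722
seg 3: a=2, c=M3/2=3428/787, d=(M4−M3)/(6·1)=-20375/4722, b=Δ3−h3·(2M3+M4)/6=13973/4722
seg 4: a=5, c=M4/2=-13519/1574, d=(M5−M4)/(6·1)=13519/4722, b=Δ4−h4·(2M4+M5)/6=-3008/2361
t_q=7 → seg 2, τ=1; S=5+-8059/4722·τ+-1592/787·τ²+2510/2361·τ³=3673/1574

  seg 0: a=-3 b=1547/4722 c=0 d=3175/42498
  seg 1: a=0 b=5536/2361 c=3175/4722 d=-12727/42498
  seg 2: a=5 b=-8059/4722 c=-1592/787 d=2510/2361
  seg 3: a=2 b=13973/4722 c=3428/787 d=-20375/4722
  seg 4: a=5 b=-3008/2361 c=-13519/1574 d=13519/4722
S(7) = 3673/1574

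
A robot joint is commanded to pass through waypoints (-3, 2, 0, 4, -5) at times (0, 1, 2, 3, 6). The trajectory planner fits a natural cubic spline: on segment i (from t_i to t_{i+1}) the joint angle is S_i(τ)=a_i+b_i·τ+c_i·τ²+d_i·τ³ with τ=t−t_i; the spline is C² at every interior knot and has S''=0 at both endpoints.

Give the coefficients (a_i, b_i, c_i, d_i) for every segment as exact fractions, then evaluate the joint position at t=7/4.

  seg 0: a=-3 b=213/29 c=0 d=-68/29
  seg 1: a=2 b=9/29 c=-204/29 d=137/29
  seg 2: a=0 b=12/29 c=207/29 d=-103/29
  seg 3: a=4 b=117/29 c=-102/29 d=34/87
S(7/4) = 499/1856

Δ: Δ0=5, Δ1=-2, Δ2=4, Δ3=-3
row 1: diag=4, rhs=-42; c'=1/4, d'=-21/2
row 2: denom=4−1·1/4=15/4; d'=(36−1·-21/2)/(15/4)=62/5
row 3: denom=8−1·4/15=116/15; d'=(-42−1·62/5)/(116/15)=-204/29
back: M3=-204/29
back: M2=62/5−4/15·-204/29=414/29
back: M1=-21/2−1/4·414/29=-408/29
M: M0=0, M1=-408/29, M2=414/29, M3=-204/29, M4=0
seg 0: a=-3, c=M0/2=0, d=(M1−M0)/(6·1)=-68/29, b=Δ0−h0·(2M0+M1)/6=213/29
seg 1: a=2, c=M1/2=-204/29, d=(M2−M1)/(6·1)=137/29, b=Δ1−h1·(2M1+M2)/6=9/29
seg 2: a=0, c=M2/2=207/29, d=(M3−M2)/(6·1)=-103/29, b=Δ2−h2·(2M2+M3)/6=12/29
seg 3: a=4, c=M3/2=-102/29, d=(M4−M3)/(6·3)=34/87, b=Δ3−h3·(2M3+M4)/6=117/29
t_q=7/4 → seg 1, τ=3/4; S=2+9/29·τ+-204/29·τ²+137/29·τ³=499/1856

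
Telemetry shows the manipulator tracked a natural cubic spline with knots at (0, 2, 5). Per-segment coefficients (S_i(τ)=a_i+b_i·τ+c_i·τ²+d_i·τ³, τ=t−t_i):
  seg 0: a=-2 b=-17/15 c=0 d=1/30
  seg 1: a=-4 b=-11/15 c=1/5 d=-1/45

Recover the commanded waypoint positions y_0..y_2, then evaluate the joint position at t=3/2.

y_0 = S_0(0) = a_0 = -2
y_1 = S_1(0) = a_1 = -4
y_2 = S_1(3) = -5
t_q=3/2 is in segment 0 (τ=3/2); S_0(τ)=-287/80

y_0=-2 y_1=-4 y_2=-5
S(3/2) = -287/80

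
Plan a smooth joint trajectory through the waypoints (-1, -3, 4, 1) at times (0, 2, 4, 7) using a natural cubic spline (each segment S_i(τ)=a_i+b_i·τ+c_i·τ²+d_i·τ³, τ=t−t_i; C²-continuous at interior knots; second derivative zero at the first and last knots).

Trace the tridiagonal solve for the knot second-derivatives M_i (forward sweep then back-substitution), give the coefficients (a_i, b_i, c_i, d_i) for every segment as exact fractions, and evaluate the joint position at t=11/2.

Δ: Δ0=-1, Δ1=7/2, Δ2=-1
row 1: diag=8, rhs=27; c'=1/4, d'=27/8
row 2: denom=10−2·1/4=19/2; d'=(-27−2·27/8)/(19/2)=-135/38
back: M2=-135/38
back: M1=27/8−1/4·-135/38=81/19
M: M0=0, M1=81/19, M2=-135/38, M3=0
seg 0: a=-1, c=M0/2=0, d=(M1−M0)/(6·2)=27/76, b=Δ0−h0·(2M0+M1)/6=-46/19
seg 1: a=-3, c=M1/2=81/38, d=(M2−M1)/(6·2)=-99/152, b=Δ1−h1·(2M1+M2)/6=35/19
seg 2: a=4, c=M2/2=-135/76, d=(M3−M2)/(6·3)=15/76, b=Δ2−h2·(2M2+M3)/6=97/38
t_q=11/2 → seg 2, τ=3/2; S=4+97/38·τ+-135/76·τ²+15/76·τ³=2735/608

  seg 0: a=-1 b=-46/19 c=0 d=27/76
  seg 1: a=-3 b=35/19 c=81/38 d=-99/152
  seg 2: a=4 b=97/38 c=-135/76 d=15/76
S(11/2) = 2735/608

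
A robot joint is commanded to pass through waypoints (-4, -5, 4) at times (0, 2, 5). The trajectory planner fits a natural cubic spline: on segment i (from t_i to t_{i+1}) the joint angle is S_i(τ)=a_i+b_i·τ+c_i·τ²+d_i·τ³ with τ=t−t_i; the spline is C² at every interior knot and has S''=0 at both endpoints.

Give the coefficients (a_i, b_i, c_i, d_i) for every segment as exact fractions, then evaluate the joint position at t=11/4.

Δ: Δ0=-1/2, Δ1=3
row 1: diag=10, rhs=21; c'=3/10, d'=21/10
back: M1=21/10
M: M0=0, M1=21/10, M2=0
seg 0: a=-4, c=M0/2=0, d=(M1−M0)/(6·2)=7/40, b=Δ0−h0·(2M0+M1)/6=-6/5
seg 1: a=-5, c=M1/2=21/20, d=(M2−M1)/(6·3)=-7/60, b=Δ1−h1·(2M1+M2)/6=9/10
t_q=11/4 → seg 1, τ=3/4; S=-5+9/10·τ+21/20·τ²+-7/60·τ³=-4843/1280

  seg 0: a=-4 b=-6/5 c=0 d=7/40
  seg 1: a=-5 b=9/10 c=21/20 d=-7/60
S(11/4) = -4843/1280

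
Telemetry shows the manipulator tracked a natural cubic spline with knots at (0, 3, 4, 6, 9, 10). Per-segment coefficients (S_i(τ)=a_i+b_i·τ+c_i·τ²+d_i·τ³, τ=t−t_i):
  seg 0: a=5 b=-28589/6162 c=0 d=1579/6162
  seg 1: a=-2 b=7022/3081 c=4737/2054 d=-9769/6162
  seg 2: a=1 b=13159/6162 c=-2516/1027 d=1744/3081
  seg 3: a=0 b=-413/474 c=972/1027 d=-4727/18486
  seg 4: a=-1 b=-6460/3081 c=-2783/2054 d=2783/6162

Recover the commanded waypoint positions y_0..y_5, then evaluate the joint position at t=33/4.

y_0 = S_0(0) = a_0 = 5
y_1 = S_1(0) = a_1 = -2
y_2 = S_2(0) = a_2 = 1
y_3 = S_3(0) = a_3 = 0
y_4 = S_4(0) = a_4 = -1
y_5 = S_4(1) = -4
t_q=33/4 is in segment 3 (τ=9/4); S_3(τ)=-10743/131456

y_0=5 y_1=-2 y_2=1 y_3=0 y_4=-1 y_5=-4
S(33/4) = -10743/131456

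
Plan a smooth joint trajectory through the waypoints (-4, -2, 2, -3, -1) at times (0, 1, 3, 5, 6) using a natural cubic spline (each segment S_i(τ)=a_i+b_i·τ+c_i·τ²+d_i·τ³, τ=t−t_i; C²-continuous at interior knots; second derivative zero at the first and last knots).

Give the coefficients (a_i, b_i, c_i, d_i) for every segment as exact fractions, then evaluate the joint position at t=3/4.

Δ: Δ0=2, Δ1=2, Δ2=-5/2, Δ3=2
row 1: diag=6, rhs=0; c'=1/3, d'=0
row 2: denom=8−2·1/3=22/3; d'=(-27−2·0)/(22/3)=-81/22
row 3: denom=6−2·3/11=60/11; d'=(27−2·-81/22)/(60/11)=63/10
back: M3=63/10
back: M2=-81/22−3/11·63/10=-27/5
back: M1=0−1/3·-27/5=9/5
M: M0=0, M1=9/5, M2=-27/5, M3=63/10, M4=0
seg 0: a=-4, c=M0/2=0, d=(M1−M0)/(6·1)=3/10, b=Δ0−h0·(2M0+M1)/6=17/10
seg 1: a=-2, c=M1/2=9/10, d=(M2−M1)/(6·2)=-3/5, b=Δ1−h1·(2M1+M2)/6=13/5
seg 2: a=2, c=M2/2=-27/10, d=(M3−M2)/(6·2)=39/40, b=Δ2−h2·(2M2+M3)/6=-1
seg 3: a=-3, c=M3/2=63/20, d=(M4−M3)/(6·1)=-21/20, b=Δ3−h3·(2M3+M4)/6=-1/10
t_q=3/4 → seg 0, τ=3/4; S=-4+17/10·τ+0·τ²+3/10·τ³=-1663/640

  seg 0: a=-4 b=17/10 c=0 d=3/10
  seg 1: a=-2 b=13/5 c=9/10 d=-3/5
  seg 2: a=2 b=-1 c=-27/10 d=39/40
  seg 3: a=-3 b=-1/10 c=63/20 d=-21/20
S(3/4) = -1663/640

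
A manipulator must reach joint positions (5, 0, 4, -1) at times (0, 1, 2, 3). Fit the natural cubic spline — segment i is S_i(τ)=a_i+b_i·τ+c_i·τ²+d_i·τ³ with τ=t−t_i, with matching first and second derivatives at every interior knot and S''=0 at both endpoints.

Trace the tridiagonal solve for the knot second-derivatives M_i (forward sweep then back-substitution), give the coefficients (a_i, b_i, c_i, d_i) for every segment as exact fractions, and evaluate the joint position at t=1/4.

Δ: Δ0=-5, Δ1=4, Δ2=-5
row 1: diag=4, rhs=54; c'=1/4, d'=27/2
row 2: denom=4−1·1/4=15/4; d'=(-54−1·27/2)/(15/4)=-18
back: M2=-18
back: M1=27/2−1/4·-18=18
M: M0=0, M1=18, M2=-18, M3=0
seg 0: a=5, c=M0/2=0, d=(M1−M0)/(6·1)=3, b=Δ0−h0·(2M0+M1)/6=-8
seg 1: a=0, c=M1/2=9, d=(M2−M1)/(6·1)=-6, b=Δ1−h1·(2M1+M2)/6=1
seg 2: a=4, c=M2/2=-9, d=(M3−M2)/(6·1)=3, b=Δ2−h2·(2M2+M3)/6=1
t_q=1/4 → seg 0, τ=1/4; S=5+-8·τ+0·τ²+3·τ³=195/64

  seg 0: a=5 b=-8 c=0 d=3
  seg 1: a=0 b=1 c=9 d=-6
  seg 2: a=4 b=1 c=-9 d=3
S(1/4) = 195/64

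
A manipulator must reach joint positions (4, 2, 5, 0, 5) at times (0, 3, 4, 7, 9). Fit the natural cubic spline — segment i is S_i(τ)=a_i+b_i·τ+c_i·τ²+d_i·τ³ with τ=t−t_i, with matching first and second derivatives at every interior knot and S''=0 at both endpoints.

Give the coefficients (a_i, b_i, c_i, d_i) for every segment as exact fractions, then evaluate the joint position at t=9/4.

  seg 0: a=4 b=-887/372 c=0 d=71/372
  seg 1: a=2 b=515/186 c=213/124 d=-553/372
  seg 2: a=5 b=649/372 c=-85/31 d=199/372
  seg 3: a=0 b=-49/186 c=257/124 d=-257/744
S(9/4) = 6421/7936

Δ: Δ0=-2/3, Δ1=3, Δ2=-5/3, Δ3=5/2
row 1: diag=8, rhs=22; c'=1/8, d'=11/4
row 2: denom=8−1·1/8=63/8; d'=(-28−1·11/4)/(63/8)=-82/21
row 3: denom=10−3·8/21=62/7; d'=(25−3·-82/21)/(62/7)=257/62
back: M3=257/62
back: M2=-82/21−8/21·257/62=-170/31
back: M1=11/4−1/8·-170/31=213/62
M: M0=0, M1=213/62, M2=-170/31, M3=257/62, M4=0
seg 0: a=4, c=M0/2=0, d=(M1−M0)/(6·3)=71/372, b=Δ0−h0·(2M0+M1)/6=-887/372
seg 1: a=2, c=M1/2=213/124, d=(M2−M1)/(6·1)=-553/372, b=Δ1−h1·(2M1+M2)/6=515/186
seg 2: a=5, c=M2/2=-85/31, d=(M3−M2)/(6·3)=199/372, b=Δ2−h2·(2M2+M3)/6=649/372
seg 3: a=0, c=M3/2=257/124, d=(M4−M3)/(6·2)=-257/744, b=Δ3−h3·(2M3+M4)/6=-49/186
t_q=9/4 → seg 0, τ=9/4; S=4+-887/372·τ+0·τ²+71/372·τ³=6421/7936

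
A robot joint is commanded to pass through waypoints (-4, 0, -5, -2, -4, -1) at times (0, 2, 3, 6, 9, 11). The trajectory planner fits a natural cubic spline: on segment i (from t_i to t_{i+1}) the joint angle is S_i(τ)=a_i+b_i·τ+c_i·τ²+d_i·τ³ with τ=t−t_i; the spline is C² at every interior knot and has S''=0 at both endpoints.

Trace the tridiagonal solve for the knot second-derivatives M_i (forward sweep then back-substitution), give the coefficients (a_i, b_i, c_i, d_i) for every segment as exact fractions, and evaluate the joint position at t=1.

Δ: Δ0=2, Δ1=-5, Δ2=1, Δ3=-2/3, Δ4=3/2
row 1: diag=6, rhs=-42; c'=1/6, d'=-7
row 2: denom=8−1·1/6=47/6; d'=(36−1·-7)/(47/6)=258/47
row 3: denom=12−3·18/47=510/47; d'=(-10−3·258/47)/(510/47)=-622/255
row 4: denom=10−3·47/170=1559/170; d'=(13−3·-622/255)/(1559/170)=3454/1559
back: M4=3454/1559
back: M3=-622/255−47/170·3454/1559=-14273/4677
back: M2=258/47−18/47·-14273/4677=10380/1559
back: M1=-7−1/6·10380/1559=-12643/1559
M: M0=0, M1=-12643/1559, M2=10380/1559, M3=-14273/4677, M4=3454/1559, M5=0
seg 0: a=-4, c=M0/2=0, d=(M1−M0)/(6·2)=-12643/18708, b=Δ0−h0·(2M0+M1)/6=21997/4677
seg 1: a=0, c=M1/2=-12643/3118, d=(M2−M1)/(6·1)=23023/9354, b=Δ1−h1·(2M1+M2)/6=-15932/4677
seg 2: a=-5, c=M2/2=5190/1559, d=(M3−M2)/(6·3)=-45413/84186, b=Δ2−h2·(2M2+M3)/6=-38653/9354
seg 3: a=-2, c=M3/2=-14273/9354, d=(M4−M3)/(6·3)=24635/84186, b=Δ3−h3·(2M3+M4)/6=5974/4677
seg 4: a=-4, c=M4/2=1727/1559, d=(M5−M4)/(6·2)=-1727/9354, b=Δ4−h4·(2M4+M5)/6=215/9354
t_q=1 → seg 0, τ=1; S=-4+21997/4677·τ+0·τ²+-12643/18708·τ³=171/6236

  seg 0: a=-4 b=21997/4677 c=0 d=-12643/18708
  seg 1: a=0 b=-15932/4677 c=-12643/3118 d=23023/9354
  seg 2: a=-5 b=-38653/9354 c=5190/1559 d=-45413/84186
  seg 3: a=-2 b=5974/4677 c=-14273/9354 d=24635/84186
  seg 4: a=-4 b=215/9354 c=1727/1559 d=-1727/9354
S(1) = 171/6236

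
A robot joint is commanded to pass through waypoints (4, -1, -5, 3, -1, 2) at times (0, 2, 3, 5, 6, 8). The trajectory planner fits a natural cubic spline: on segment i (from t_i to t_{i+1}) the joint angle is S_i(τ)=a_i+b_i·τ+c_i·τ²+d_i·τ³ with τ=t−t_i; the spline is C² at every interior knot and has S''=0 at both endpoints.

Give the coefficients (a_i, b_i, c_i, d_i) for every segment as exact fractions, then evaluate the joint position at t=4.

  seg 0: a=4 b=-2741/2162 c=0 d=-333/1081
  seg 1: a=-1 b=-10733/2162 c=-1998/1081 d=6081/2162
  seg 2: a=-5 b=-241/1081 c=14247/2162 d=-103/46
  seg 3: a=3 b=-793/1081 c=-14799/2162 d=7737/2162
  seg 4: a=-1 b=-7973/2162 c=4206/1081 d=-701/1081
S(4) = -41/47

Δ: Δ0=-5/2, Δ1=-4, Δ2=4, Δ3=-4, Δ4=3/2
row 1: diag=6, rhs=-9; c'=1/6, d'=-3/2
row 2: denom=6−1·1/6=35/6; d'=(48−1·-3/2)/(35/6)=297/35
row 3: denom=6−2·12/35=186/35; d'=(-48−2·297/35)/(186/35)=-379/31
row 4: denom=6−1·35/186=1081/186; d'=(33−1·-379/31)/(1081/186)=8412/1081
back: M4=8412/1081
back: M3=-379/31−35/186·8412/1081=-14799/1081
back: M2=297/35−12/35·-14799/1081=14247/1081
back: M1=-3/2−1/6·14247/1081=-3996/1081
M: M0=0, M1=-3996/1081, M2=14247/1081, M3=-14799/1081, M4=8412/1081, M5=0
seg 0: a=4, c=M0/2=0, d=(M1−M0)/(6·2)=-333/1081, b=Δ0−h0·(2M0+M1)/6=-2741/2162
seg 1: a=-1, c=M1/2=-1998/1081, d=(M2−M1)/(6·1)=6081/2162, b=Δ1−h1·(2M1+M2)/6=-10733/2162
seg 2: a=-5, c=M2/2=14247/2162, d=(M3−M2)/(6·2)=-103/46, b=Δ2−h2·(2M2+M3)/6=-241/1081
seg 3: a=3, c=M3/2=-14799/2162, d=(M4−M3)/(6·1)=7737/2162, b=Δ3−h3·(2M3+M4)/6=-793/1081
seg 4: a=-1, c=M4/2=4206/1081, d=(M5−M4)/(6·2)=-701/1081, b=Δ4−h4·(2M4+M5)/6=-7973/2162
t_q=4 → seg 2, τ=1; S=-5+-241/1081·τ+14247/2162·τ²+-103/46·τ³=-41/47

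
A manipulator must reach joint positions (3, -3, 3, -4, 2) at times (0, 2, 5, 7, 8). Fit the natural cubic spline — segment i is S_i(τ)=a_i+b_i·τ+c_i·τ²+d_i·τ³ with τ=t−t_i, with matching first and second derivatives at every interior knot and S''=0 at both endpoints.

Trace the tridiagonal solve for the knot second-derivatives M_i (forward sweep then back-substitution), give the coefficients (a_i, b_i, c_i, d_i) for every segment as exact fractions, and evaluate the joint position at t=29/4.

Δ: Δ0=-3, Δ1=2, Δ2=-7/2, Δ3=6
row 1: diag=10, rhs=30; c'=3/10, d'=3
row 2: denom=10−3·3/10=91/10; d'=(-33−3·3)/(91/10)=-60/13
row 3: denom=6−2·20/91=506/91; d'=(57−2·-60/13)/(506/91)=6027/506
back: M3=6027/506
back: M2=-60/13−20/91·6027/506=-1830/253
back: M1=3−3/10·-1830/253=1308/253
M: M0=0, M1=1308/253, M2=-1830/253, M3=6027/506, M4=0
seg 0: a=3, c=M0/2=0, d=(M1−M0)/(6·2)=109/253, b=Δ0−h0·(2M0+M1)/6=-1195/253
seg 1: a=-3, c=M1/2=654/253, d=(M2−M1)/(6·3)=-523/759, b=Δ1−h1·(2M1+M2)/6=113/253
seg 2: a=3, c=M2/2=-915/253, d=(M3−M2)/(6·2)=3229/2024, b=Δ2−h2·(2M2+M3)/6=-670/253
seg 3: a=-4, c=M3/2=6027/1012, d=(M4−M3)/(6·1)=-2009/1012, b=Δ3−h3·(2M3+M4)/6=1027/506
t_q=29/4 → seg 3, τ=1/4; S=-4+1027/506·τ+6027/1012·τ²+-2009/1012·τ³=-204109/64768

  seg 0: a=3 b=-1195/253 c=0 d=109/253
  seg 1: a=-3 b=113/253 c=654/253 d=-523/759
  seg 2: a=3 b=-670/253 c=-915/253 d=3229/2024
  seg 3: a=-4 b=1027/506 c=6027/1012 d=-2009/1012
S(29/4) = -204109/64768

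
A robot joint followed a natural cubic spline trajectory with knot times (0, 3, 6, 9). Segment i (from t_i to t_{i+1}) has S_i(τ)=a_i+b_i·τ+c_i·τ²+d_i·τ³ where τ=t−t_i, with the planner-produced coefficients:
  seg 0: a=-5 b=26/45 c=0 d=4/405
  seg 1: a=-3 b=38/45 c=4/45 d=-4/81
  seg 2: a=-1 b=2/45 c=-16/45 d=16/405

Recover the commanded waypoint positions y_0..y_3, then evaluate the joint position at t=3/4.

y_0=-5 y_1=-3 y_2=-1 y_3=-3
S(3/4) = -73/16

y_0 = S_0(0) = a_0 = -5
y_1 = S_1(0) = a_1 = -3
y_2 = S_2(0) = a_2 = -1
y_3 = S_2(3) = -3
t_q=3/4 is in segment 0 (τ=3/4); S_0(τ)=-73/16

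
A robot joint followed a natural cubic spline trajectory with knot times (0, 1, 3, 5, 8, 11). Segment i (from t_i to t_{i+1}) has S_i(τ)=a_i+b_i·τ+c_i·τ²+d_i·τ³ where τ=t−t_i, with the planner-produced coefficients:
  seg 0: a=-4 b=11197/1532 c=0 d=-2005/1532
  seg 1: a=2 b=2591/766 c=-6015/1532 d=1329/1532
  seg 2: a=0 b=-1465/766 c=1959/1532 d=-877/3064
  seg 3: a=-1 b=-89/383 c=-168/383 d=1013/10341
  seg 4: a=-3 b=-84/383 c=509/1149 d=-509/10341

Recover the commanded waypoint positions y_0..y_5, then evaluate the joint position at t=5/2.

y_0=-4 y_1=2 y_2=0 y_3=-1 y_4=-3 y_5=-1
S(5/2) = 14309/12256

y_0 = S_0(0) = a_0 = -4
y_1 = S_1(0) = a_1 = 2
y_2 = S_2(0) = a_2 = 0
y_3 = S_3(0) = a_3 = -1
y_4 = S_4(0) = a_4 = -3
y_5 = S_4(3) = -1
t_q=5/2 is in segment 1 (τ=3/2); S_1(τ)=14309/12256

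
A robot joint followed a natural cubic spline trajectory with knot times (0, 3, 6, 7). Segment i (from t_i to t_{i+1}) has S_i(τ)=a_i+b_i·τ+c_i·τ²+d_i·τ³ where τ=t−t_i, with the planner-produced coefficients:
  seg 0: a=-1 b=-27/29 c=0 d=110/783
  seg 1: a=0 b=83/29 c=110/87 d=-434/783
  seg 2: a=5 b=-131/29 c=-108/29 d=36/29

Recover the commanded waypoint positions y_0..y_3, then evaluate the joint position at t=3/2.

y_0=-1 y_1=0 y_2=5 y_3=-2
S(3/2) = -223/116

y_0 = S_0(0) = a_0 = -1
y_1 = S_1(0) = a_1 = 0
y_2 = S_2(0) = a_2 = 5
y_3 = S_2(1) = -2
t_q=3/2 is in segment 0 (τ=3/2); S_0(τ)=-223/116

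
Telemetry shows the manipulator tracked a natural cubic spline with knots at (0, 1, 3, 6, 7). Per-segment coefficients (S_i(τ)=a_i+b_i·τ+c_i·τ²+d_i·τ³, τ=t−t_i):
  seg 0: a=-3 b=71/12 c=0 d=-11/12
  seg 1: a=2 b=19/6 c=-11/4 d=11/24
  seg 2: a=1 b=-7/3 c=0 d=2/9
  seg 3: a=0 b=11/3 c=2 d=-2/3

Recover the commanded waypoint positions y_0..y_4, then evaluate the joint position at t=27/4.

y_0=-3 y_1=2 y_2=1 y_3=0 y_4=5
S(27/4) = 115/32

y_0 = S_0(0) = a_0 = -3
y_1 = S_1(0) = a_1 = 2
y_2 = S_2(0) = a_2 = 1
y_3 = S_3(0) = a_3 = 0
y_4 = S_3(1) = 5
t_q=27/4 is in segment 3 (τ=3/4); S_3(τ)=115/32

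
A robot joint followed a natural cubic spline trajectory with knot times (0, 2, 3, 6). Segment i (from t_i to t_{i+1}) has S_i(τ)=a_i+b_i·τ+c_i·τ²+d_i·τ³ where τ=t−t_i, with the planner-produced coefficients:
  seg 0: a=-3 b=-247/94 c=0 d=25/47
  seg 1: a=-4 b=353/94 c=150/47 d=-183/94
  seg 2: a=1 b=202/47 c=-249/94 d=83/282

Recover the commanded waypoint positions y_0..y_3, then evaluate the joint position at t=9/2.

y_0 = S_0(0) = a_0 = -3
y_1 = S_1(0) = a_1 = -4
y_2 = S_2(0) = a_2 = 1
y_3 = S_2(3) = -2
t_q=9/2 is in segment 2 (τ=3/2); S_2(τ)=1865/752

y_0=-3 y_1=-4 y_2=1 y_3=-2
S(9/2) = 1865/752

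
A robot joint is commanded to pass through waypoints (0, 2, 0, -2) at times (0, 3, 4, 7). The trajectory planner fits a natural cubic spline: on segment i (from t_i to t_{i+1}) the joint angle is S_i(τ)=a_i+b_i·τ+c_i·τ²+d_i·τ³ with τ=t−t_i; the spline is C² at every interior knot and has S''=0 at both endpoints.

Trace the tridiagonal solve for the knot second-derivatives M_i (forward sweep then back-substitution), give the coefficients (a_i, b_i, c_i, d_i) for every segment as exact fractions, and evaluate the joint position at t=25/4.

Δ: Δ0=2/3, Δ1=-2, Δ2=-2/3
row 1: diag=8, rhs=-16; c'=1/8, d'=-2
row 2: denom=8−1·1/8=63/8; d'=(8−1·-2)/(63/8)=80/63
back: M2=80/63
back: M1=-2−1/8·80/63=-136/63
M: M0=0, M1=-136/63, M2=80/63, M3=0
seg 0: a=0, c=M0/2=0, d=(M1−M0)/(6·3)=-68/567, b=Δ0−h0·(2M0+M1)/6=110/63
seg 1: a=2, c=M1/2=-68/63, d=(M2−M1)/(6·1)=4/7, b=Δ1−h1·(2M1+M2)/6=-94/63
seg 2: a=0, c=M2/2=40/63, d=(M3−M2)/(6·3)=-40/567, b=Δ2−h2·(2M2+M3)/6=-122/63
t_q=25/4 → seg 2, τ=9/4; S=0+-122/63·τ+40/63·τ²+-40/567·τ³=-109/56

  seg 0: a=0 b=110/63 c=0 d=-68/567
  seg 1: a=2 b=-94/63 c=-68/63 d=4/7
  seg 2: a=0 b=-122/63 c=40/63 d=-40/567
S(25/4) = -109/56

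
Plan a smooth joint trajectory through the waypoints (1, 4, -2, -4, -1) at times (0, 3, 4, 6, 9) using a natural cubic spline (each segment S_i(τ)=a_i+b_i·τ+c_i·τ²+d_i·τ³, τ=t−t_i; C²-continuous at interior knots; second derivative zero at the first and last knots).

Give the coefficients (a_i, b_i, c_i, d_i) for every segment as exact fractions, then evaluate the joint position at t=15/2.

  seg 0: a=1 b=4 c=0 d=-1/3
  seg 1: a=4 b=-5 c=-3 d=2
  seg 2: a=-2 b=-5 c=3 d=-1/2
  seg 3: a=-4 b=1 c=0 d=0
S(15/2) = -5/2

Δ: Δ0=1, Δ1=-6, Δ2=-1, Δ3=1
row 1: diag=8, rhs=-42; c'=1/8, d'=-21/4
row 2: denom=6−1·1/8=47/8; d'=(30−1·-21/4)/(47/8)=6
row 3: denom=10−2·16/47=438/47; d'=(12−2·6)/(438/47)=0
back: M3=0
back: M2=6−16/47·0=6
back: M1=-21/4−1/8·6=-6
M: M0=0, M1=-6, M2=6, M3=0, M4=0
seg 0: a=1, c=M0/2=0, d=(M1−M0)/(6·3)=-1/3, b=Δ0−h0·(2M0+M1)/6=4
seg 1: a=4, c=M1/2=-3, d=(M2−M1)/(6·1)=2, b=Δ1−h1·(2M1+M2)/6=-5
seg 2: a=-2, c=M2/2=3, d=(M3−M2)/(6·2)=-1/2, b=Δ2−h2·(2M2+M3)/6=-5
seg 3: a=-4, c=M3/2=0, d=(M4−M3)/(6·3)=0, b=Δ3−h3·(2M3+M4)/6=1
t_q=15/2 → seg 3, τ=3/2; S=-4+1·τ+0·τ²+0·τ³=-5/2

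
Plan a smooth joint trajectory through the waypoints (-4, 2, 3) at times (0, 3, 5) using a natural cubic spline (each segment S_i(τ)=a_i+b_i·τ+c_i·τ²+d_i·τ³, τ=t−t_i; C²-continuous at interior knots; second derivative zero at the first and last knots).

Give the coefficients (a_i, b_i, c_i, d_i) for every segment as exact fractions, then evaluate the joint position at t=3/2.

Δ: Δ0=2, Δ1=1/2
row 1: diag=10, rhs=-9; c'=1/5, d'=-9/10
back: M1=-9/10
M: M0=0, M1=-9/10, M2=0
seg 0: a=-4, c=M0/2=0, d=(M1−M0)/(6·3)=-1/20, b=Δ0−h0·(2M0+M1)/6=49/20
seg 1: a=2, c=M1/2=-9/20, d=(M2−M1)/(6·2)=3/40, b=Δ1−h1·(2M1+M2)/6=11/10
t_q=3/2 → seg 0, τ=3/2; S=-4+49/20·τ+0·τ²+-1/20·τ³=-79/160

  seg 0: a=-4 b=49/20 c=0 d=-1/20
  seg 1: a=2 b=11/10 c=-9/20 d=3/40
S(3/2) = -79/160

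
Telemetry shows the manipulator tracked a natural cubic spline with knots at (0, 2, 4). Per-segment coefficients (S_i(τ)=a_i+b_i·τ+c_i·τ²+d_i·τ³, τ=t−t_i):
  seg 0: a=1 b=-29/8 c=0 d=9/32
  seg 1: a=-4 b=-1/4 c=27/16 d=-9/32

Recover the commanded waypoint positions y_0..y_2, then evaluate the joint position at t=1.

y_0 = S_0(0) = a_0 = 1
y_1 = S_1(0) = a_1 = -4
y_2 = S_1(2) = 0
t_q=1 is in segment 0 (τ=1); S_0(τ)=-75/32

y_0=1 y_1=-4 y_2=0
S(1) = -75/32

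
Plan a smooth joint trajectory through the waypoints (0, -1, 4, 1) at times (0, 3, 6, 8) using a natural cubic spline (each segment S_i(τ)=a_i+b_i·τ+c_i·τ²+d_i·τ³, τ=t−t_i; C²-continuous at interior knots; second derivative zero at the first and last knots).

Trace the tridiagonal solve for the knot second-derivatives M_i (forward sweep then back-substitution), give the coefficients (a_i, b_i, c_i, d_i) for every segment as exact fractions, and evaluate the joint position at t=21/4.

Δ: Δ0=-1/3, Δ1=5/3, Δ2=-3/2
row 1: diag=12, rhs=12; c'=1/4, d'=1
row 2: denom=10−3·1/4=37/4; d'=(-19−3·1)/(37/4)=-88/37
back: M2=-88/37
back: M1=1−1/4·-88/37=59/37
M: M0=0, M1=59/37, M2=-88/37, M3=0
seg 0: a=0, c=M0/2=0, d=(M1−M0)/(6·3)=59/666, b=Δ0−h0·(2M0+M1)/6=-251/222
seg 1: a=-1, c=M1/2=59/74, d=(M2−M1)/(6·3)=-49/222, b=Δ1−h1·(2M1+M2)/6=140/111
seg 2: a=4, c=M2/2=-44/37, d=(M3−M2)/(6·2)=22/111, b=Δ2−h2·(2M2+M3)/6=19/222
t_q=21/4 → seg 1, τ=9/4; S=-1+140/111·τ+59/74·τ²+-49/222·τ³=15913/4736

  seg 0: a=0 b=-251/222 c=0 d=59/666
  seg 1: a=-1 b=140/111 c=59/74 d=-49/222
  seg 2: a=4 b=19/222 c=-44/37 d=22/111
S(21/4) = 15913/4736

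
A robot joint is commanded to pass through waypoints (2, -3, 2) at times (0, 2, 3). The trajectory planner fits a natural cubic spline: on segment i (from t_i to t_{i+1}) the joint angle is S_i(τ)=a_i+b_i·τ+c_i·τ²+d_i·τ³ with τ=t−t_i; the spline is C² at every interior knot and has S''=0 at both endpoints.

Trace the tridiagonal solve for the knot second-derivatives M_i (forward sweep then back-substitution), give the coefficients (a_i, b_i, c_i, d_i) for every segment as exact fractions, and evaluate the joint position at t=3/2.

Δ: Δ0=-5/2, Δ1=5
row 1: diag=6, rhs=45; c'=1/6, d'=15/2
back: M1=15/2
M: M0=0, M1=15/2, M2=0
seg 0: a=2, c=M0/2=0, d=(M1−M0)/(6·2)=5/8, b=Δ0−h0·(2M0+M1)/6=-5
seg 1: a=-3, c=M1/2=15/4, d=(M2−M1)/(6·1)=-5/4, b=Δ1−h1·(2M1+M2)/6=5/2
t_q=3/2 → seg 0, τ=3/2; S=2+-5·τ+0·τ²+5/8·τ³=-217/64

  seg 0: a=2 b=-5 c=0 d=5/8
  seg 1: a=-3 b=5/2 c=15/4 d=-5/4
S(3/2) = -217/64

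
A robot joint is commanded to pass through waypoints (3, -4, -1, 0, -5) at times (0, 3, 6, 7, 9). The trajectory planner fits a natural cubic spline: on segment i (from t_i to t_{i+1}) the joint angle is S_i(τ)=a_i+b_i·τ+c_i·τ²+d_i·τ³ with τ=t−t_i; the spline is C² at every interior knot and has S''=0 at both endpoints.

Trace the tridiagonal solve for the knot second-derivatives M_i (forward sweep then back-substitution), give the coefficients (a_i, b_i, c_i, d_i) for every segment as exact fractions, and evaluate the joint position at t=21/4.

  seg 0: a=3 b=-3257/1020 c=0 d=877/9180
  seg 1: a=-4 b=-313/510 c=877/1020 d=-197/1836
  seg 2: a=-1 b=1681/1020 c=-9/85 d=-553/1020
  seg 3: a=0 b=-97/510 c=-589/340 d=589/2040
S(21/4) = -48967/21760

Δ: Δ0=-7/3, Δ1=1, Δ2=1, Δ3=-5/2
row 1: diag=12, rhs=20; c'=1/4, d'=5/3
row 2: denom=8−3·1/4=29/4; d'=(0−3·5/3)/(29/4)=-20/29
row 3: denom=6−1·4/29=170/29; d'=(-21−1·-20/29)/(170/29)=-589/170
back: M3=-589/170
back: M2=-20/29−4/29·-589/170=-18/85
back: M1=5/3−1/4·-18/85=877/510
M: M0=0, M1=877/510, M2=-18/85, M3=-589/170, M4=0
seg 0: a=3, c=M0/2=0, d=(M1−M0)/(6·3)=877/9180, b=Δ0−h0·(2M0+M1)/6=-3257/1020
seg 1: a=-4, c=M1/2=877/1020, d=(M2−M1)/(6·3)=-197/1836, b=Δ1−h1·(2M1+M2)/6=-313/510
seg 2: a=-1, c=M2/2=-9/85, d=(M3−M2)/(6·1)=-553/1020, b=Δ2−h2·(2M2+M3)/6=1681/1020
seg 3: a=0, c=M3/2=-589/340, d=(M4−M3)/(6·2)=589/2040, b=Δ3−h3·(2M3+M4)/6=-97/510
t_q=21/4 → seg 1, τ=9/4; S=-4+-313/510·τ+877/1020·τ²+-197/1836·τ³=-48967/21760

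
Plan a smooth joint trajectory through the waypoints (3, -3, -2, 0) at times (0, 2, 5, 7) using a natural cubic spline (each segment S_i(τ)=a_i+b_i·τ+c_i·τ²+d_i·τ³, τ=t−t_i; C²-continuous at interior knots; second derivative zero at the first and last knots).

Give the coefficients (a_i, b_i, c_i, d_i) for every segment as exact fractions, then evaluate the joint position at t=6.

Δ: Δ0=-3, Δ1=1/3, Δ2=1
row 1: diag=10, rhs=20; c'=3/10, d'=2
row 2: denom=10−3·3/10=91/10; d'=(4−3·2)/(91/10)=-20/91
back: M2=-20/91
back: M1=2−3/10·-20/91=188/91
M: M0=0, M1=188/91, M2=-20/91, M3=0
seg 0: a=3, c=M0/2=0, d=(M1−M0)/(6·2)=47/273, b=Δ0−h0·(2M0+M1)/6=-1007/273
seg 1: a=-3, c=M1/2=94/91, d=(M2−M1)/(6·3)=-8/63, b=Δ1−h1·(2M1+M2)/6=-443/273
seg 2: a=-2, c=M2/2=-10/91, d=(M3−M2)/(6·2)=5/273, b=Δ2−h2·(2M2+M3)/6=313/273
t_q=6 → seg 2, τ=1; S=-2+313/273·τ+-10/91·τ²+5/273·τ³=-86/91

  seg 0: a=3 b=-1007/273 c=0 d=47/273
  seg 1: a=-3 b=-443/273 c=94/91 d=-8/63
  seg 2: a=-2 b=313/273 c=-10/91 d=5/273
S(6) = -86/91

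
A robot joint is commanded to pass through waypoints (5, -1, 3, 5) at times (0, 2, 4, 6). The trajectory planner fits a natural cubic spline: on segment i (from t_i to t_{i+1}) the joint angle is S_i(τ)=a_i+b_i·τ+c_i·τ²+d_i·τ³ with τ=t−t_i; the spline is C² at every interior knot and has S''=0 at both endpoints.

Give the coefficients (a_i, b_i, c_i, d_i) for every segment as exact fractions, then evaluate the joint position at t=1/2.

Δ: Δ0=-3, Δ1=2, Δ2=1
row 1: diag=8, rhs=30; c'=1/4, d'=15/4
row 2: denom=8−2·1/4=15/2; d'=(-6−2·15/4)/(15/2)=-9/5
back: M2=-9/5
back: M1=15/4−1/4·-9/5=21/5
M: M0=0, M1=21/5, M2=-9/5, M3=0
seg 0: a=5, c=M0/2=0, d=(M1−M0)/(6·2)=7/20, b=Δ0−h0·(2M0+M1)/6=-22/5
seg 1: a=-1, c=M1/2=21/10, d=(M2−M1)/(6·2)=-1/2, b=Δ1−h1·(2M1+M2)/6=-1/5
seg 2: a=3, c=M2/2=-9/10, d=(M3−M2)/(6·2)=3/20, b=Δ2−h2·(2M2+M3)/6=11/5
t_q=1/2 → seg 0, τ=1/2; S=5+-22/5·τ+0·τ²+7/20·τ³=91/32

  seg 0: a=5 b=-22/5 c=0 d=7/20
  seg 1: a=-1 b=-1/5 c=21/10 d=-1/2
  seg 2: a=3 b=11/5 c=-9/10 d=3/20
S(1/2) = 91/32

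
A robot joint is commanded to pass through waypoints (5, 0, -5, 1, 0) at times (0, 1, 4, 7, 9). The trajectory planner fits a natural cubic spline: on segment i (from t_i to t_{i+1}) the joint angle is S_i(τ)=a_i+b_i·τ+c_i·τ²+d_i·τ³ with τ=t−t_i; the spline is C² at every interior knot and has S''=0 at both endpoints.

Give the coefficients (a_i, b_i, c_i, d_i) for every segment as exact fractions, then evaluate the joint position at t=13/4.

Δ: Δ0=-5, Δ1=-5/3, Δ2=2, Δ3=-1/2
row 1: diag=8, rhs=20; c'=3/8, d'=5/2
row 2: denom=12−3·3/8=87/8; d'=(22−3·5/2)/(87/8)=4/3
row 3: denom=10−3·8/29=266/29; d'=(-15−3·4/3)/(266/29)=-29/14
back: M3=-29/14
back: M2=4/3−8/29·-29/14=40/21
back: M1=5/2−3/8·40/21=25/14
M: M0=0, M1=25/14, M2=40/21, M3=-29/14, M4=0
seg 0: a=5, c=M0/2=0, d=(M1−M0)/(6·1)=25/84, b=Δ0−h0·(2M0+M1)/6=-445/84
seg 1: a=0, c=M1/2=25/28, d=(M2−M1)/(6·3)=5/756, b=Δ1−h1·(2M1+M2)/6=-185/42
seg 2: a=-5, c=M2/2=20/21, d=(M3−M2)/(6·3)=-167/756, b=Δ2−h2·(2M2+M3)/6=95/84
seg 3: a=1, c=M3/2=-29/28, d=(M4−M3)/(6·2)=29/168, b=Δ3−h3·(2M3+M4)/6=37/42
t_q=13/4 → seg 1, τ=9/4; S=0+-185/42·τ+25/28·τ²+5/756·τ³=-9525/1792

  seg 0: a=5 b=-445/84 c=0 d=25/84
  seg 1: a=0 b=-185/42 c=25/28 d=5/756
  seg 2: a=-5 b=95/84 c=20/21 d=-167/756
  seg 3: a=1 b=37/42 c=-29/28 d=29/168
S(13/4) = -9525/1792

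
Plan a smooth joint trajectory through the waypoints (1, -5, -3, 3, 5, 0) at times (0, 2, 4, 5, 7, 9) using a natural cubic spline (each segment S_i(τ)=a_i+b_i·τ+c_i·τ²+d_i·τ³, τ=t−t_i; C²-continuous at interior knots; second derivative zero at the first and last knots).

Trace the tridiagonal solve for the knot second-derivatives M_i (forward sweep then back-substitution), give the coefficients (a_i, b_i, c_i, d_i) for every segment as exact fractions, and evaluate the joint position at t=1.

  seg 0: a=1 b=-1663/468 c=0 d=259/1872
  seg 1: a=-5 b=-443/234 c=259/312 d=577/1872
  seg 2: a=-3 b=2399/468 c=209/78 d=-65/36
  seg 3: a=3 b=593/117 c=-427/156 d=329/936
  seg 4: a=5 b=-389/234 c=-49/78 d=49/468
S(1) = -1507/624

Δ: Δ0=-3, Δ1=1, Δ2=6, Δ3=1, Δ4=-5/2
row 1: diag=8, rhs=24; c'=1/4, d'=3
row 2: denom=6−2·1/4=11/2; d'=(30−2·3)/(11/2)=48/11
row 3: denom=6−1·2/11=64/11; d'=(-30−1·48/11)/(64/11)=-189/32
row 4: denom=8−2·11/32=117/16; d'=(-21−2·-189/32)/(117/16)=-49/39
back: M4=-49/39
back: M3=-189/32−11/32·-49/39=-427/78
back: M2=48/11−2/11·-427/78=209/39
back: M1=3−1/4·209/39=259/156
M: M0=0, M1=259/156, M2=209/39, M3=-427/78, M4=-49/39, M5=0
seg 0: a=1, c=M0/2=0, d=(M1−M0)/(6·2)=259/1872, b=Δ0−h0·(2M0+M1)/6=-1663/468
seg 1: a=-5, c=M1/2=259/312, d=(M2−M1)/(6·2)=577/1872, b=Δ1−h1·(2M1+M2)/6=-443/234
seg 2: a=-3, c=M2/2=209/78, d=(M3−M2)/(6·1)=-65/36, b=Δ2−h2·(2M2+M3)/6=2399/468
seg 3: a=3, c=M3/2=-427/156, d=(M4−M3)/(6·2)=329/936, b=Δ3−h3·(2M3+M4)/6=593/117
seg 4: a=5, c=M4/2=-49/78, d=(M5−M4)/(6·2)=49/468, b=Δ4−h4·(2M4+M5)/6=-389/234
t_q=1 → seg 0, τ=1; S=1+-1663/468·τ+0·τ²+259/1872·τ³=-1507/624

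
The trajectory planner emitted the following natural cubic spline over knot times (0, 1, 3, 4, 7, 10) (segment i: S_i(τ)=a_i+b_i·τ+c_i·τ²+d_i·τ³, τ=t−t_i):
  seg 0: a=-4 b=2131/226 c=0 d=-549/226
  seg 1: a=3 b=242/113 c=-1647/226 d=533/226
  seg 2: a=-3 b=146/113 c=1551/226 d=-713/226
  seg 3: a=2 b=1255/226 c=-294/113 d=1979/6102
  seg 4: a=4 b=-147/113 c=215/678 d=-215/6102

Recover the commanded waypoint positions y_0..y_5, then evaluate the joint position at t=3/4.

y_0 = S_0(0) = a_0 = -4
y_1 = S_1(0) = a_1 = 3
y_2 = S_2(0) = a_2 = -3
y_3 = S_3(0) = a_3 = 2
y_4 = S_4(0) = a_4 = 4
y_5 = S_4(3) = 2
t_q=3/4 is in segment 0 (τ=3/4); S_0(τ)=29609/14464

y_0=-4 y_1=3 y_2=-3 y_3=2 y_4=4 y_5=2
S(3/4) = 29609/14464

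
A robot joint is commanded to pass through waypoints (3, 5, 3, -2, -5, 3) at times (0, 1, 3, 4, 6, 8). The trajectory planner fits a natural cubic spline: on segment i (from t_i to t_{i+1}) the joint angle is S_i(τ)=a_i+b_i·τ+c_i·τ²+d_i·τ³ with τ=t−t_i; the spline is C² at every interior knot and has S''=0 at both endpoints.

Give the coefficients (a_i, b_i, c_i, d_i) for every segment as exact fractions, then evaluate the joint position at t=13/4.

  seg 0: a=3 b=1551/680 c=0 d=-191/680
  seg 1: a=5 b=489/340 c=-573/680 d=-16/85
  seg 2: a=3 b=-285/68 c=-1341/680 d=791/680
  seg 3: a=-2 b=-3159/680 c=129/85 d=15/544
  seg 4: a=-5 b=597/340 c=2289/1360 d=-763/2720
S(13/4) = 80387/43520

Δ: Δ0=2, Δ1=-1, Δ2=-5, Δ3=-3/2, Δ4=4
row 1: diag=6, rhs=-18; c'=1/3, d'=-3
row 2: denom=6−2·1/3=16/3; d'=(-24−2·-3)/(16/3)=-27/8
row 3: denom=6−1·3/16=93/16; d'=(21−1·-27/8)/(93/16)=130/31
row 4: denom=8−2·32/93=680/93; d'=(33−2·130/31)/(680/93)=2289/680
back: M4=2289/680
back: M3=130/31−32/93·2289/680=258/85
back: M2=-27/8−3/16·258/85=-1341/340
back: M1=-3−1/3·-1341/340=-573/340
M: M0=0, M1=-573/340, M2=-1341/340, M3=258/85, M4=2289/680, M5=0
seg 0: a=3, c=M0/2=0, d=(M1−M0)/(6·1)=-191/680, b=Δ0−h0·(2M0+M1)/6=1551/680
seg 1: a=5, c=M1/2=-573/680, d=(M2−M1)/(6·2)=-16/85, b=Δ1−h1·(2M1+M2)/6=489/340
seg 2: a=3, c=M2/2=-1341/680, d=(M3−M2)/(6·1)=791/680, b=Δ2−h2·(2M2+M3)/6=-285/68
seg 3: a=-2, c=M3/2=129/85, d=(M4−M3)/(6·2)=15/544, b=Δ3−h3·(2M3+M4)/6=-3159/680
seg 4: a=-5, c=M4/2=2289/1360, d=(M5−M4)/(6·2)=-763/2720, b=Δ4−h4·(2M4+M5)/6=597/340
t_q=13/4 → seg 2, τ=1/4; S=3+-285/68·τ+-1341/680·τ²+791/680·τ³=80387/43520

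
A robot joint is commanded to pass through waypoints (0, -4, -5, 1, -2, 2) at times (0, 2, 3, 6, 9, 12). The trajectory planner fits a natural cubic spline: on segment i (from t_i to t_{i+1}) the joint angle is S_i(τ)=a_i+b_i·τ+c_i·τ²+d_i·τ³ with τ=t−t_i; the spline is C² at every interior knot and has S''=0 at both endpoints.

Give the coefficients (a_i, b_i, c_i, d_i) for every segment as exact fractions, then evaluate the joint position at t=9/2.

  seg 0: a=0 b=-4090/1899 c=0 d=73/1899
  seg 1: a=-4 b=-3214/1899 c=146/633 d=877/1899
  seg 2: a=-5 b=293/1899 c=341/211 d=-5702/17091
  seg 3: a=1 b=1601/1899 c=-2633/1899 d=4399/17091
  seg 4: a=-2 b=-1000/1899 c=1766/1899 d=-1766/17091
S(9/2) = -953/422

Δ: Δ0=-2, Δ1=-1, Δ2=2, Δ3=-1, Δ4=4/3
row 1: diag=6, rhs=6; c'=1/6, d'=1
row 2: denom=8−1·1/6=47/6; d'=(18−1·1)/(47/6)=102/47
row 3: denom=12−3·18/47=510/47; d'=(-18−3·102/47)/(510/47)=-192/85
row 4: denom=12−3·47/170=1899/170; d'=(14−3·-192/85)/(1899/170)=3532/1899
back: M4=3532/1899
back: M3=-192/85−47/170·3532/1899=-5266/1899
back: M2=102/47−18/47·-5266/1899=682/211
back: M1=1−1/6·682/211=292/633
M: M0=0, M1=292/633, M2=682/211, M3=-5266/1899, M4=3532/1899, M5=0
seg 0: a=0, c=M0/2=0, d=(M1−M0)/(6·2)=73/1899, b=Δ0−h0·(2M0+M1)/6=-4090/1899
seg 1: a=-4, c=M1/2=146/633, d=(M2−M1)/(6·1)=877/1899, b=Δ1−h1·(2M1+M2)/6=-3214/1899
seg 2: a=-5, c=M2/2=341/211, d=(M3−M2)/(6·3)=-5702/17091, b=Δ2−h2·(2M2+M3)/6=293/1899
seg 3: a=1, c=M3/2=-2633/1899, d=(M4−M3)/(6·3)=4399/17091, b=Δ3−h3·(2M3+M4)/6=1601/1899
seg 4: a=-2, c=M4/2=1766/1899, d=(M5−M4)/(6·3)=-1766/17091, b=Δ4−h4·(2M4+M5)/6=-1000/1899
t_q=9/2 → seg 2, τ=3/2; S=-5+293/1899·τ+341/211·τ²+-5702/17091·τ³=-953/422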